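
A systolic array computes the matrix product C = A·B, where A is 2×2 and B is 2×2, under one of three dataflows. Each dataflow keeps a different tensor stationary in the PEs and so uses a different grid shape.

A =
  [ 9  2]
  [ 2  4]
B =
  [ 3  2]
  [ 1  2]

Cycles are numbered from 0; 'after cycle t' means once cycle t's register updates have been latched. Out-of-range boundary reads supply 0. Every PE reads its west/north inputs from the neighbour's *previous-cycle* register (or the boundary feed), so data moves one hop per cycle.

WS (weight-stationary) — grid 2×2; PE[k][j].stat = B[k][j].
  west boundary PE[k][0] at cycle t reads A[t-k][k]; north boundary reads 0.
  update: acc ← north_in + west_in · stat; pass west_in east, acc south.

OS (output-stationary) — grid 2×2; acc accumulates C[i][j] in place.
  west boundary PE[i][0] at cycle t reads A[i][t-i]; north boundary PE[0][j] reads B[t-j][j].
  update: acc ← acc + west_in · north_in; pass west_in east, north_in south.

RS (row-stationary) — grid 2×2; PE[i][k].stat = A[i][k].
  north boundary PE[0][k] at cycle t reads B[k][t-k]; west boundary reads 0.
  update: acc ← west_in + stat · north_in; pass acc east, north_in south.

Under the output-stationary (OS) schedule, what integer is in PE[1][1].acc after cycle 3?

Tracing OS — 2×2 array, target PE[1][1]:
  c0 r0c1: 0 / 0 / 0
  c0 r1c0: 0 / 0 / 0
  c0 r1c1: 0 / 0 / 0
  c1 r0c1: 18 / 9 / 2
  c1 r1c0: 6 / 2 / 3
  c1 r1c1: 0 / 0 / 0
  c2 r0c1: 22 / 2 / 2
  c2 r1c0: 10 / 4 / 1
  c2 r1c1: 4 / 2 / 2
  c3 r0c1: 22 / 0 / 0
  c3 r1c0: 10 / 0 / 0
  c3 r1c1: 12 / 4 / 2

PE[1][1].acc = 12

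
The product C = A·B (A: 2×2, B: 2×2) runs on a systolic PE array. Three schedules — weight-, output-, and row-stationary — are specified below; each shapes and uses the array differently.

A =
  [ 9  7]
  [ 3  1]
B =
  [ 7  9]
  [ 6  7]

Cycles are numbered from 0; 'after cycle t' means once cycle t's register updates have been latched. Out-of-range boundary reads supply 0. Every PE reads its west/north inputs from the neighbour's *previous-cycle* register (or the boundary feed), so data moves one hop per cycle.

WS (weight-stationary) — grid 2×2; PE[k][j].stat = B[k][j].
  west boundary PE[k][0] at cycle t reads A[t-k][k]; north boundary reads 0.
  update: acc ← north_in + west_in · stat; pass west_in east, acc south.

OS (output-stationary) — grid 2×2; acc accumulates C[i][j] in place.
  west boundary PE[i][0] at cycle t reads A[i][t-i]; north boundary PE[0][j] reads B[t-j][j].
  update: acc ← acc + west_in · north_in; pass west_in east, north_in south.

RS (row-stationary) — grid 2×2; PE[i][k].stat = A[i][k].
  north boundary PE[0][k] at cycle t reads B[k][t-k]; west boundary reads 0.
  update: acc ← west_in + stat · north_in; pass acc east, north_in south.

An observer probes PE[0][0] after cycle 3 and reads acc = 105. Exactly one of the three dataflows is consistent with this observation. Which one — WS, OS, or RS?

dataflow = OS

WS [2×2] PE[0][0] across cycles:
  after 0 — PE[0][0] acc=63, pass-E 9, pass-S 63
  after 1 — PE[0][0] acc=21, pass-E 3, pass-S 21
  after 2 — PE[0][0] acc=0, pass-E 0, pass-S 0
  after 3 — PE[0][0] acc=0, pass-E 0, pass-S 0
OS [2×2] PE[0][0] across cycles:
  after 0 — PE[0][0] acc=63, pass-E 9, pass-S 7
  after 1 — PE[0][0] acc=105, pass-E 7, pass-S 6
  after 2 — PE[0][0] acc=105, pass-E 0, pass-S 0
  after 3 — PE[0][0] acc=105, pass-E 0, pass-S 0
RS [2×2] PE[0][0] across cycles:
  after 0 — PE[0][0] acc=63, pass-E 63, pass-S 7
  after 1 — PE[0][0] acc=81, pass-E 81, pass-S 9
  after 2 — PE[0][0] acc=0, pass-E 0, pass-S 0
  after 3 — PE[0][0] acc=0, pass-E 0, pass-S 0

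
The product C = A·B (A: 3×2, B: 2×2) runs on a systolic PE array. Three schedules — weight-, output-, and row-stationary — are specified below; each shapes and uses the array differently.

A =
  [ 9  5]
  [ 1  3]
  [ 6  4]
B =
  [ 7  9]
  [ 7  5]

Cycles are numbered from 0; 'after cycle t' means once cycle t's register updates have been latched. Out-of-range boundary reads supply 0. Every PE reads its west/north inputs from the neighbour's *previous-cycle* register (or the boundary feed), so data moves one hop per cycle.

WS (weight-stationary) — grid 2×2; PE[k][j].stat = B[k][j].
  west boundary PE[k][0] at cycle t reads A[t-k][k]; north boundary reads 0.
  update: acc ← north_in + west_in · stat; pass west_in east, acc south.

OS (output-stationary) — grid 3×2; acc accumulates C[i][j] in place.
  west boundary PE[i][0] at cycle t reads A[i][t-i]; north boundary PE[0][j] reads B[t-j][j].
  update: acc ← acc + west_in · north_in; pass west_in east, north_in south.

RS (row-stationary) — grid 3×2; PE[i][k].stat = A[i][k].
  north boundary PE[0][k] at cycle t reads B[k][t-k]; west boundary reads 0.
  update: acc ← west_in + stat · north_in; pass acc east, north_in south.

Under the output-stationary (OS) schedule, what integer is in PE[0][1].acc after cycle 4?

OS on a 3×2 grid — tracing PE[0][1] and its feeders:
  [0] (0,0) acc=63 (h:9 v:7)
  [0] (0,1) acc=0 (h:0 v:0)
  [1] (0,0) acc=98 (h:5 v:7)
  [1] (0,1) acc=81 (h:9 v:9)
  [2] (0,0) acc=98 (h:0 v:0)
  [2] (0,1) acc=106 (h:5 v:5)
  [3] (0,0) acc=98 (h:0 v:0)
  [3] (0,1) acc=106 (h:0 v:0)
  [4] (0,0) acc=98 (h:0 v:0)
  [4] (0,1) acc=106 (h:0 v:0)

PE[0][1].acc = 106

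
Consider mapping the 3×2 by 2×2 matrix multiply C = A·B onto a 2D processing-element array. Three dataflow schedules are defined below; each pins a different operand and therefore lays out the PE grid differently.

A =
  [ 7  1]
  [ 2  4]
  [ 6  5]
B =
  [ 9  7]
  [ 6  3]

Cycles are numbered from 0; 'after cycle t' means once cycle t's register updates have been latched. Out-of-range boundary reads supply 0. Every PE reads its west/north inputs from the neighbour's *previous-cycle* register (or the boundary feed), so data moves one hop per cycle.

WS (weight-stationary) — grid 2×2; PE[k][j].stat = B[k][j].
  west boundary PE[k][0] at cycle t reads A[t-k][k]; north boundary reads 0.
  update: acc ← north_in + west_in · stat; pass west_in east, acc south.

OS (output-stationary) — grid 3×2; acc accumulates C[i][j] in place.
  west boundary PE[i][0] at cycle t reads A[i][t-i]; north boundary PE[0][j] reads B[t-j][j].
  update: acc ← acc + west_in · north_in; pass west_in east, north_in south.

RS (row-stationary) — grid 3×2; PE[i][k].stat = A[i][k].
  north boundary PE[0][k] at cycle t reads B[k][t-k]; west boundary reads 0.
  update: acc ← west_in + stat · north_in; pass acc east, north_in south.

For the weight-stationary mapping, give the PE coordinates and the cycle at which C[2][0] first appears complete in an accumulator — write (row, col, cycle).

WS — PE[1][0] is where C[2][0] collects:
  [0] (1,0) acc=0 (h:0 v:0)
  [1] (1,0) acc=69 (h:1 v:69)
  [2] (1,0) acc=42 (h:4 v:42)
  [3] (1,0) acc=84 (h:5 v:84)

(row, col, cycle) = (1, 0, 3)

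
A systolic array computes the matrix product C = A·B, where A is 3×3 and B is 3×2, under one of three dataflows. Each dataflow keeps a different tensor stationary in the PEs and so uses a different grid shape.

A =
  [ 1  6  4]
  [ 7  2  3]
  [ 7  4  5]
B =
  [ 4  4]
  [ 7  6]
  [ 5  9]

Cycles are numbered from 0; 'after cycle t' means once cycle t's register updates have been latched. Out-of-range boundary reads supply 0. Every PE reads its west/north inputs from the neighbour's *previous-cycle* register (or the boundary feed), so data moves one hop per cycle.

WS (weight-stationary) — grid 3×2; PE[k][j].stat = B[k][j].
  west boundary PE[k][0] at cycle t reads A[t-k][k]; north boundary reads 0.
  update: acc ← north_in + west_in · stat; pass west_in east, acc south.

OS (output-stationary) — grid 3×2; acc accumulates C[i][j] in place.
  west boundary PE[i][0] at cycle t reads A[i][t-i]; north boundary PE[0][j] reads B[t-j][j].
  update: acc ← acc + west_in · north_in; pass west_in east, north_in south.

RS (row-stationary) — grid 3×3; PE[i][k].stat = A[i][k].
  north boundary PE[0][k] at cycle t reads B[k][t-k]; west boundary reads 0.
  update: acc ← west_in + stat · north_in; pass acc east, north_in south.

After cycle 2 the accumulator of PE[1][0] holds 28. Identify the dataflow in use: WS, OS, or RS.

Under WS (3×2), PE[1][0]:
  t=0 PE[1][0]: acc=0 h=0 v=0
  t=1 PE[1][0]: acc=46 h=6 v=46
  t=2 PE[1][0]: acc=42 h=2 v=42
Under OS (3×2), PE[1][0]:
  t=0 PE[1][0]: acc=0 h=0 v=0
  t=1 PE[1][0]: acc=28 h=7 v=4
  t=2 PE[1][0]: acc=42 h=2 v=7
Under RS (3×3), PE[1][0]:
  t=0 PE[1][0]: acc=0 h=0 v=0
  t=1 PE[1][0]: acc=28 h=28 v=4
  t=2 PE[1][0]: acc=28 h=28 v=4

dataflow = RS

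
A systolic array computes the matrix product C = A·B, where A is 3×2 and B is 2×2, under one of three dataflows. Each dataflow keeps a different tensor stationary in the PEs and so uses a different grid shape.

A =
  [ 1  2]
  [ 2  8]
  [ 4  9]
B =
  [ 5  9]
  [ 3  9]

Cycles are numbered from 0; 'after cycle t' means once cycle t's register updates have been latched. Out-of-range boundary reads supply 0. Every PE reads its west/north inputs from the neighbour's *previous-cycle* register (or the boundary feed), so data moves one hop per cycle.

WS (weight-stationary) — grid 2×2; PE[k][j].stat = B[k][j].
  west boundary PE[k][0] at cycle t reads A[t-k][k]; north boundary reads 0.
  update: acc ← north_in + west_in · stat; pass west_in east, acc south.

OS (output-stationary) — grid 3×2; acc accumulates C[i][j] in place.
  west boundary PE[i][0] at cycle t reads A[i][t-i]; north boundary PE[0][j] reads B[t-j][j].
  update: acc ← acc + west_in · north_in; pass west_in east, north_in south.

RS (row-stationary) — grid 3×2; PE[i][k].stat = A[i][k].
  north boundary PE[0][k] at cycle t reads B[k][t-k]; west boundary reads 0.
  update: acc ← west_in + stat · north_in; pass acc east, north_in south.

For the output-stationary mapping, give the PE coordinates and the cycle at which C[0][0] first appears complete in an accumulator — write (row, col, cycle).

OS — PE[0][0] is where C[0][0] collects:
  t=0 PE[0][0]: acc=5 h=1 v=5
  t=1 PE[0][0]: acc=11 h=2 v=3

(row, col, cycle) = (0, 0, 1)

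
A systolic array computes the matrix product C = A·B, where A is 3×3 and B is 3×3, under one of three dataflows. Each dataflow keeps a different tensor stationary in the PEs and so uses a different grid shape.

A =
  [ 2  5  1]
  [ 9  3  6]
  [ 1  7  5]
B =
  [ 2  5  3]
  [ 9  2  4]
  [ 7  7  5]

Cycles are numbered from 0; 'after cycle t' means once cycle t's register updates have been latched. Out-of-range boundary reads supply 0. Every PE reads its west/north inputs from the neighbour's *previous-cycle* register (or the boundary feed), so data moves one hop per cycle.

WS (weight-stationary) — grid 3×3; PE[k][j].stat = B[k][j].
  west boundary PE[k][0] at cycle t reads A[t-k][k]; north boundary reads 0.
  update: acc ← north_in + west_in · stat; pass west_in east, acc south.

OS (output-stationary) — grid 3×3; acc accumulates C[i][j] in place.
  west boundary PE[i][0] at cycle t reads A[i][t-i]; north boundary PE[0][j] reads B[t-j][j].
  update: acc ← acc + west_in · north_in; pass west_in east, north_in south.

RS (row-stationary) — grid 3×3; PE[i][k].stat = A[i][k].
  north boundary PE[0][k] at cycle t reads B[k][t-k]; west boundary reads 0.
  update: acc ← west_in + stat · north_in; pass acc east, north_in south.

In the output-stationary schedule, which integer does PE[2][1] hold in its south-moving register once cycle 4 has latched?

OS (3×3). Following PE[2][1] plus its west/north inputs:
  step 0 · PE1,1: acc=0; fwd→0 fwd↓0
  step 0 · PE2,0: acc=0; fwd→0 fwd↓0
  step 0 · PE2,1: acc=0; fwd→0 fwd↓0
  step 1 · PE1,1: acc=0; fwd→0 fwd↓0
  step 1 · PE2,0: acc=0; fwd→0 fwd↓0
  step 1 · PE2,1: acc=0; fwd→0 fwd↓0
  step 2 · PE1,1: acc=45; fwd→9 fwd↓5
  step 2 · PE2,0: acc=2; fwd→1 fwd↓2
  step 2 · PE2,1: acc=0; fwd→0 fwd↓0
  step 3 · PE1,1: acc=51; fwd→3 fwd↓2
  step 3 · PE2,0: acc=65; fwd→7 fwd↓9
  step 3 · PE2,1: acc=5; fwd→1 fwd↓5
  step 4 · PE1,1: acc=93; fwd→6 fwd↓7
  step 4 · PE2,0: acc=100; fwd→5 fwd↓7
  step 4 · PE2,1: acc=19; fwd→7 fwd↓2

register = 2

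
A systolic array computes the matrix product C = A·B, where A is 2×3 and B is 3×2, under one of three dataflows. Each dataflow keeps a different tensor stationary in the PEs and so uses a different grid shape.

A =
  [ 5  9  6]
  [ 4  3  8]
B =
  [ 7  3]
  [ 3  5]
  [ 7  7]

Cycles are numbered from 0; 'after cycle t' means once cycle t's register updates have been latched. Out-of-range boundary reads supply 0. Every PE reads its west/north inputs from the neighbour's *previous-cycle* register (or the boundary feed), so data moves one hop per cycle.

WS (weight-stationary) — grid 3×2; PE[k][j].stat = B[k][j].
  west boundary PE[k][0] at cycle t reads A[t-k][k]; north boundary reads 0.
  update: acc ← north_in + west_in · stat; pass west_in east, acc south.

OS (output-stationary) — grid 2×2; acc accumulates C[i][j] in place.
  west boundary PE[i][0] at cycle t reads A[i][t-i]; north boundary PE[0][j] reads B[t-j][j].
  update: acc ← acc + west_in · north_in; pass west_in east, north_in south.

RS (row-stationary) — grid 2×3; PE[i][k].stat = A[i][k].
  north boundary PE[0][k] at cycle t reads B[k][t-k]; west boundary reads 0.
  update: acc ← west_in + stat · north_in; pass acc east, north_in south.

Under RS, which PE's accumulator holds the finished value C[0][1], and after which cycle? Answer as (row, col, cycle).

RS: C[0][1] accumulates in PE[0][2]:
  cycle 0: PE[0][2] → acc 0, east 0, south 0
  cycle 1: PE[0][2] → acc 0, east 0, south 0
  cycle 2: PE[0][2] → acc 104, east 104, south 7
  cycle 3: PE[0][2] → acc 102, east 102, south 7

(row, col, cycle) = (0, 2, 3)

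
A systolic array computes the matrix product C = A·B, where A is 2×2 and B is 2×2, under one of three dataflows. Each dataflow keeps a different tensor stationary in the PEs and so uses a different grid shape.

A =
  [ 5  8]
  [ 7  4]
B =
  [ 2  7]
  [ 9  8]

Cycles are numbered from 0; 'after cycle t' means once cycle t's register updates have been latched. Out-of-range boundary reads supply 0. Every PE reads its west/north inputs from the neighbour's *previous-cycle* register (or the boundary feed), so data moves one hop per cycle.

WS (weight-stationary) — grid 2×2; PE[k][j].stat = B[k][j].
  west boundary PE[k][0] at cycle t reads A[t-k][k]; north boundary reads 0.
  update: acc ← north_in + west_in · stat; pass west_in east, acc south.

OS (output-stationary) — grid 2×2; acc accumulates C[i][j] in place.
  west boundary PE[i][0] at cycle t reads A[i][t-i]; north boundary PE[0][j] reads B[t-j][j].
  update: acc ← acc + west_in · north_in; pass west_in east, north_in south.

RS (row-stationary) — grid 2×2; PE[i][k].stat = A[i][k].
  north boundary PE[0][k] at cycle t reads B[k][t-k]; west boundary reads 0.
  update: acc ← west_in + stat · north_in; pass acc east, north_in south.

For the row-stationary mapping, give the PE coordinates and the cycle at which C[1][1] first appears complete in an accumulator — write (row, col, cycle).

(row, col, cycle) = (1, 1, 3)

RS: C[1][1] accumulates in PE[1][1]:
  after 0 — PE[1][1] acc=0, pass-E 0, pass-S 0
  after 1 — PE[1][1] acc=0, pass-E 0, pass-S 0
  after 2 — PE[1][1] acc=50, pass-E 50, pass-S 9
  after 3 — PE[1][1] acc=81, pass-E 81, pass-S 8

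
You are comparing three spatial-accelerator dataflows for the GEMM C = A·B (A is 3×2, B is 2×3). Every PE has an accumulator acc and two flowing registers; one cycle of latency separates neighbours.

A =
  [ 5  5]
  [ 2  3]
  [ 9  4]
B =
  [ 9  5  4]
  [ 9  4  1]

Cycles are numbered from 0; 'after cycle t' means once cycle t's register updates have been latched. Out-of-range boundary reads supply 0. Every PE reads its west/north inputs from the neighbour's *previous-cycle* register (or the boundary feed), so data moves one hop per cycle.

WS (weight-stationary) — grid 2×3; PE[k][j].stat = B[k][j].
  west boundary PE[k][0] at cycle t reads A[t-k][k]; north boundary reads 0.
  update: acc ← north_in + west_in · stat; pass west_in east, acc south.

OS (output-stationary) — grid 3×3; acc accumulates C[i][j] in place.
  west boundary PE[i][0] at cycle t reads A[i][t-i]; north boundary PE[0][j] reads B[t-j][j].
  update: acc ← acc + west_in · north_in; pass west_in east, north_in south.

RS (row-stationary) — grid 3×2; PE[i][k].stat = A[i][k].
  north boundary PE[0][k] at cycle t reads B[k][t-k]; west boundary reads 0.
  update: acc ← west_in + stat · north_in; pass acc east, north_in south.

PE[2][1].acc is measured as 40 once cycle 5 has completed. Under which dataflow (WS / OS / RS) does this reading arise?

WS (2×3): PE[2][1] does not exist.
— OS: 3×3; PE[2][1] trace:
  t=0 PE[2][1]: acc=0 h=0 v=0
  t=1 PE[2][1]: acc=0 h=0 v=0
  t=2 PE[2][1]: acc=0 h=0 v=0
  t=3 PE[2][1]: acc=45 h=9 v=5
  t=4 PE[2][1]: acc=61 h=4 v=4
  t=5 PE[2][1]: acc=61 h=0 v=0
— RS: 3×2; PE[2][1] trace:
  t=0 PE[2][1]: acc=0 h=0 v=0
  t=1 PE[2][1]: acc=0 h=0 v=0
  t=2 PE[2][1]: acc=0 h=0 v=0
  t=3 PE[2][1]: acc=117 h=117 v=9
  t=4 PE[2][1]: acc=61 h=61 v=4
  t=5 PE[2][1]: acc=40 h=40 v=1

dataflow = RS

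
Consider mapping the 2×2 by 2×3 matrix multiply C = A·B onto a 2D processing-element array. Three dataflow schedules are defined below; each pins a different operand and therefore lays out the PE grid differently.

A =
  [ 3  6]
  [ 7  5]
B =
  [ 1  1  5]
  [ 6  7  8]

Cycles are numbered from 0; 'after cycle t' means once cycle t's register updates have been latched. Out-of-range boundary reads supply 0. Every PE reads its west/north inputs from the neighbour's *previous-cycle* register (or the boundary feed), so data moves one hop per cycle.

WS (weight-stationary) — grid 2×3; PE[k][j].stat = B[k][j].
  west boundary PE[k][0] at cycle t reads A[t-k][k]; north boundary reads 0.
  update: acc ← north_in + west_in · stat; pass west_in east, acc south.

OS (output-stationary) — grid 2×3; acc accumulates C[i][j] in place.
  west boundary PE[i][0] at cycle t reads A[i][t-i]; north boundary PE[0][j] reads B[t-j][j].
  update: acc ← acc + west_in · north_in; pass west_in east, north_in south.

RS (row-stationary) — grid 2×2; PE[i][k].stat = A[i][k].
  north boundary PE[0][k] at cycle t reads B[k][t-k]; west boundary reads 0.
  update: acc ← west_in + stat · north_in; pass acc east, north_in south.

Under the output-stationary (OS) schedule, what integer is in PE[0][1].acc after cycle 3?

PE[0][1].acc = 45

OS 2×3: PE[0][1] cycle-by-cycle (with neighbour feeds):
  t=0 PE[0][0]: acc=3 h=3 v=1
  t=0 PE[0][1]: acc=0 h=0 v=0
  t=1 PE[0][0]: acc=39 h=6 v=6
  t=1 PE[0][1]: acc=3 h=3 v=1
  t=2 PE[0][0]: acc=39 h=0 v=0
  t=2 PE[0][1]: acc=45 h=6 v=7
  t=3 PE[0][0]: acc=39 h=0 v=0
  t=3 PE[0][1]: acc=45 h=0 v=0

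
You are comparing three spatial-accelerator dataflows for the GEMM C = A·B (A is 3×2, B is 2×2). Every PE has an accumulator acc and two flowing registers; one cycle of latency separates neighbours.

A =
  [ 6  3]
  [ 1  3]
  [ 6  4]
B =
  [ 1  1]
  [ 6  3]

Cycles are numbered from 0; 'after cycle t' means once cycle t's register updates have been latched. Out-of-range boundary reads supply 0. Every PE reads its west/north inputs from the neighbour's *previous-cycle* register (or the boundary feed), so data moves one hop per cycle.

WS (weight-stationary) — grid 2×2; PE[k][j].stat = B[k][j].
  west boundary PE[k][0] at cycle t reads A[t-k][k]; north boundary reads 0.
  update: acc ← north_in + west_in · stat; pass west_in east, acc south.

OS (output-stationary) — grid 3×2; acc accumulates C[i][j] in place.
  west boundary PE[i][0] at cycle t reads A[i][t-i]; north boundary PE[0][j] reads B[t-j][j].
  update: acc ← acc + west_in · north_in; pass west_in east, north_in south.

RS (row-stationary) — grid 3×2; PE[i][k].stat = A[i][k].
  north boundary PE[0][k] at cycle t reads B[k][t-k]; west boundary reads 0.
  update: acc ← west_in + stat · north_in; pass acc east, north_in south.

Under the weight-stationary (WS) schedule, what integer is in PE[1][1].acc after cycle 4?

WS (2×2). Following PE[1][1] plus its west/north inputs:
  @0  [0,1]  acc 0  |  →0  ↓0
  @0  [1,0]  acc 0  |  →0  ↓0
  @0  [1,1]  acc 0  |  →0  ↓0
  @1  [0,1]  acc 6  |  →6  ↓6
  @1  [1,0]  acc 24  |  →3  ↓24
  @1  [1,1]  acc 0  |  →0  ↓0
  @2  [0,1]  acc 1  |  →1  ↓1
  @2  [1,0]  acc 19  |  →3  ↓19
  @2  [1,1]  acc 15  |  →3  ↓15
  @3  [0,1]  acc 6  |  →6  ↓6
  @3  [1,0]  acc 30  |  →4  ↓30
  @3  [1,1]  acc 10  |  →3  ↓10
  @4  [0,1]  acc 0  |  →0  ↓0
  @4  [1,0]  acc 0  |  →0  ↓0
  @4  [1,1]  acc 18  |  →4  ↓18

PE[1][1].acc = 18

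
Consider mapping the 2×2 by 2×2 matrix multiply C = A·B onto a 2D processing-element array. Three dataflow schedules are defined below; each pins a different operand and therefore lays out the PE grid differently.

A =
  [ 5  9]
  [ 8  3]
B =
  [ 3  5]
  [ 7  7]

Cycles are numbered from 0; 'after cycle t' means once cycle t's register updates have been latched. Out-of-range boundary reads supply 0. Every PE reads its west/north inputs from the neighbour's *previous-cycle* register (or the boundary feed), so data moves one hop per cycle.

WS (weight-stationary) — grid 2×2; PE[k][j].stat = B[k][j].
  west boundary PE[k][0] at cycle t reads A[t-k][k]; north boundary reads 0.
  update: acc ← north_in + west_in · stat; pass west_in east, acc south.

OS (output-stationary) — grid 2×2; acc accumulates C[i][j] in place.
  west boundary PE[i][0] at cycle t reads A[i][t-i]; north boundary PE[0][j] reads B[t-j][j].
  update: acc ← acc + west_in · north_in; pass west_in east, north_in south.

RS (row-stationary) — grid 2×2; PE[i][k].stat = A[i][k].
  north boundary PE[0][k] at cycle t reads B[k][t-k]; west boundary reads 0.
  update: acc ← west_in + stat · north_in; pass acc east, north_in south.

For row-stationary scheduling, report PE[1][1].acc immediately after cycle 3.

Tracing RS — 2×2 array, target PE[1][1]:
  @0  [0,1]  acc 0  |  →0  ↓0
  @0  [1,0]  acc 0  |  →0  ↓0
  @0  [1,1]  acc 0  |  →0  ↓0
  @1  [0,1]  acc 78  |  →78  ↓7
  @1  [1,0]  acc 24  |  →24  ↓3
  @1  [1,1]  acc 0  |  →0  ↓0
  @2  [0,1]  acc 88  |  →88  ↓7
  @2  [1,0]  acc 40  |  →40  ↓5
  @2  [1,1]  acc 45  |  →45  ↓7
  @3  [0,1]  acc 0  |  →0  ↓0
  @3  [1,0]  acc 0  |  →0  ↓0
  @3  [1,1]  acc 61  |  →61  ↓7

PE[1][1].acc = 61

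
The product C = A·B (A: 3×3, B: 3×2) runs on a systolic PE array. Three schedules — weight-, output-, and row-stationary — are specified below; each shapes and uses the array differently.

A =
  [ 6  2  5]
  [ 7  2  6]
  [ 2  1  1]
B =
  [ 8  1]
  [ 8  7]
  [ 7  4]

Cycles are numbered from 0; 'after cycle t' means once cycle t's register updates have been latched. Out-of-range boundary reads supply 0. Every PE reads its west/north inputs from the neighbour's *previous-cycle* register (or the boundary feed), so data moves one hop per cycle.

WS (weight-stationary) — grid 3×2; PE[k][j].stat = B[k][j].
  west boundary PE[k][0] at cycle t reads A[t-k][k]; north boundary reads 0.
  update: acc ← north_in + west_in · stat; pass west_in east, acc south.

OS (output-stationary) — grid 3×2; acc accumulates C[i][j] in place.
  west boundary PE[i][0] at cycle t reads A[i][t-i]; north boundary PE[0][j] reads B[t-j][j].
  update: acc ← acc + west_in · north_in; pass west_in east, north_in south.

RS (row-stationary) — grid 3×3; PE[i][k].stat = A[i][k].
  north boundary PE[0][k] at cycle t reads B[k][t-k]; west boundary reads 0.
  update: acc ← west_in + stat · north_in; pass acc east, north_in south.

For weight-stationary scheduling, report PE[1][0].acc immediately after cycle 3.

WS on a 3×2 grid — tracing PE[1][0] and its feeders:
  c0 r0c0: 48 / 6 / 48
  c0 r1c0: 0 / 0 / 0
  c1 r0c0: 56 / 7 / 56
  c1 r1c0: 64 / 2 / 64
  c2 r0c0: 16 / 2 / 16
  c2 r1c0: 72 / 2 / 72
  c3 r0c0: 0 / 0 / 0
  c3 r1c0: 24 / 1 / 24

PE[1][0].acc = 24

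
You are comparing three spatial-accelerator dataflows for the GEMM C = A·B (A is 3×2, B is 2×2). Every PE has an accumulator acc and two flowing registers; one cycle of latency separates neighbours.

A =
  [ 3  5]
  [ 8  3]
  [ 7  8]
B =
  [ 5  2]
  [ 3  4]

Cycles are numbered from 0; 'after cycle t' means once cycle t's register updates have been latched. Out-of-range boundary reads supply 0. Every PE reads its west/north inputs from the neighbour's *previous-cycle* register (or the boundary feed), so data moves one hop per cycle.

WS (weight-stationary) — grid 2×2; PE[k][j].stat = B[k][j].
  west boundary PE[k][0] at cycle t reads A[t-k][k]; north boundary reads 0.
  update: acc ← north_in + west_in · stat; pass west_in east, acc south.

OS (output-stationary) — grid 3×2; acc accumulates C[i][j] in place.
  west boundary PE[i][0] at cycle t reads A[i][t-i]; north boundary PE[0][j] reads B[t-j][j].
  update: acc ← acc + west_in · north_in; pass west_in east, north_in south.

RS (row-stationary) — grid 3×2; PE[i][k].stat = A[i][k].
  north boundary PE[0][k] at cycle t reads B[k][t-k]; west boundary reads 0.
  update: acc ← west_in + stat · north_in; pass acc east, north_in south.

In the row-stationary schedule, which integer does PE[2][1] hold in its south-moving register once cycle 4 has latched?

register = 4

RS (3×2). Following PE[2][1] plus its west/north inputs:
  t=0 PE[1][1]: acc=0 h=0 v=0
  t=0 PE[2][0]: acc=0 h=0 v=0
  t=0 PE[2][1]: acc=0 h=0 v=0
  t=1 PE[1][1]: acc=0 h=0 v=0
  t=1 PE[2][0]: acc=0 h=0 v=0
  t=1 PE[2][1]: acc=0 h=0 v=0
  t=2 PE[1][1]: acc=49 h=49 v=3
  t=2 PE[2][0]: acc=35 h=35 v=5
  t=2 PE[2][1]: acc=0 h=0 v=0
  t=3 PE[1][1]: acc=28 h=28 v=4
  t=3 PE[2][0]: acc=14 h=14 v=2
  t=3 PE[2][1]: acc=59 h=59 v=3
  t=4 PE[1][1]: acc=0 h=0 v=0
  t=4 PE[2][0]: acc=0 h=0 v=0
  t=4 PE[2][1]: acc=46 h=46 v=4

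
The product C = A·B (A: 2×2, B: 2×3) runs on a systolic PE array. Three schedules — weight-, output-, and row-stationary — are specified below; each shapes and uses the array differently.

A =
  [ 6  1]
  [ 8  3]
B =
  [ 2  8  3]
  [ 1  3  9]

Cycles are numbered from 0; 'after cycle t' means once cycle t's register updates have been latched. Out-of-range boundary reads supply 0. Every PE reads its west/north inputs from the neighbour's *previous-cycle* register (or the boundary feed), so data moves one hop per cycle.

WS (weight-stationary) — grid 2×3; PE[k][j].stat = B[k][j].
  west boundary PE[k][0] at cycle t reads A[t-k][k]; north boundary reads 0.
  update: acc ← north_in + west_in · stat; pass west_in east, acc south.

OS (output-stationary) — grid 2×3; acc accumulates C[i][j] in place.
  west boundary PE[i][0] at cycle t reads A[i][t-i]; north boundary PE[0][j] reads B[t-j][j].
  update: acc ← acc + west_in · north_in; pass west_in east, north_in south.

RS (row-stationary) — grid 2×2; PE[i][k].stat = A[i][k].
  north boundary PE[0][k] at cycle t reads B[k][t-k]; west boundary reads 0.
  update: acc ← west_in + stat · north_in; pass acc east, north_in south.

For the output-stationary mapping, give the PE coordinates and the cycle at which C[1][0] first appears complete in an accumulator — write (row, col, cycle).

Under OS, C[1][0] lands at PE[1][0]:
  @0  [1,0]  acc 0  |  →0  ↓0
  @1  [1,0]  acc 16  |  →8  ↓2
  @2  [1,0]  acc 19  |  →3  ↓1

(row, col, cycle) = (1, 0, 2)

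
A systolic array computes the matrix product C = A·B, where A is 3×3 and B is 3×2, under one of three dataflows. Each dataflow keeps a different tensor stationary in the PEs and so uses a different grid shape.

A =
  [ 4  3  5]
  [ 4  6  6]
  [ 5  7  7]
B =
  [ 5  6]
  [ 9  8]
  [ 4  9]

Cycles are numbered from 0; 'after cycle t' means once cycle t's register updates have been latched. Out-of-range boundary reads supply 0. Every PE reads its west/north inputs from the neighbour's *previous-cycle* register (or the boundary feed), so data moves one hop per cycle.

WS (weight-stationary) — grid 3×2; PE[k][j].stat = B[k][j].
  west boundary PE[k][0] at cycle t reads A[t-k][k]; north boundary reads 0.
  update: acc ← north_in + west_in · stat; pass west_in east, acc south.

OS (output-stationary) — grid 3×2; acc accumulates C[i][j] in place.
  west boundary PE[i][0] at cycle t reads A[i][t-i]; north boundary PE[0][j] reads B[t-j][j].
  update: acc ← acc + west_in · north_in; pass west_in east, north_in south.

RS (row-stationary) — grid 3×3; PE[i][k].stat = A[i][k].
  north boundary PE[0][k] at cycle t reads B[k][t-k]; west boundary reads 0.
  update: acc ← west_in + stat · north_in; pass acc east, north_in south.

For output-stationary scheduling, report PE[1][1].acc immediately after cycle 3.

PE[1][1].acc = 72

OS 3×2: PE[1][1] cycle-by-cycle (with neighbour feeds):
  [0] (0,1) acc=0 (h:0 v:0)
  [0] (1,0) acc=0 (h:0 v:0)
  [0] (1,1) acc=0 (h:0 v:0)
  [1] (0,1) acc=24 (h:4 v:6)
  [1] (1,0) acc=20 (h:4 v:5)
  [1] (1,1) acc=0 (h:0 v:0)
  [2] (0,1) acc=48 (h:3 v:8)
  [2] (1,0) acc=74 (h:6 v:9)
  [2] (1,1) acc=24 (h:4 v:6)
  [3] (0,1) acc=93 (h:5 v:9)
  [3] (1,0) acc=98 (h:6 v:4)
  [3] (1,1) acc=72 (h:6 v:8)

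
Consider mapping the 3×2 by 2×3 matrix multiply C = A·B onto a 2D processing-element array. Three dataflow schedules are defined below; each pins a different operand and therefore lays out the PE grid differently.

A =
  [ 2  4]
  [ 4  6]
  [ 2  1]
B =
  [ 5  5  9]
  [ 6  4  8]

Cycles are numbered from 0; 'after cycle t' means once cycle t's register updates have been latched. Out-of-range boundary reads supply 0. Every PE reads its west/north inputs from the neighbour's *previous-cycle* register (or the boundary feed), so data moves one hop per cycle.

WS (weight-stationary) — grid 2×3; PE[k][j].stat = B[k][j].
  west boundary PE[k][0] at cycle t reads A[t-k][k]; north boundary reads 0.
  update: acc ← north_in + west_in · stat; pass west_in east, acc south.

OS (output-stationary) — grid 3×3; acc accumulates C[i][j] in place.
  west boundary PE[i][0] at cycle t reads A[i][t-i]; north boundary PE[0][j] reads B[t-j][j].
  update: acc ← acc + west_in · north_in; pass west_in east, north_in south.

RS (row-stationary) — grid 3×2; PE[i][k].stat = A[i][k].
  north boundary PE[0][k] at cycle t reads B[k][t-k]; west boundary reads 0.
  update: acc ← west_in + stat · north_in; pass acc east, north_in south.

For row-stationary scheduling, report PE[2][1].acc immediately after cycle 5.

RS 3×2: PE[2][1] cycle-by-cycle (with neighbour feeds):
  t=0 PE[1][1]: acc=0 h=0 v=0
  t=0 PE[2][0]: acc=0 h=0 v=0
  t=0 PE[2][1]: acc=0 h=0 v=0
  t=1 PE[1][1]: acc=0 h=0 v=0
  t=1 PE[2][0]: acc=0 h=0 v=0
  t=1 PE[2][1]: acc=0 h=0 v=0
  t=2 PE[1][1]: acc=56 h=56 v=6
  t=2 PE[2][0]: acc=10 h=10 v=5
  t=2 PE[2][1]: acc=0 h=0 v=0
  t=3 PE[1][1]: acc=44 h=44 v=4
  t=3 PE[2][0]: acc=10 h=10 v=5
  t=3 PE[2][1]: acc=16 h=16 v=6
  t=4 PE[1][1]: acc=84 h=84 v=8
  t=4 PE[2][0]: acc=18 h=18 v=9
  t=4 PE[2][1]: acc=14 h=14 v=4
  t=5 PE[1][1]: acc=0 h=0 v=0
  t=5 PE[2][0]: acc=0 h=0 v=0
  t=5 PE[2][1]: acc=26 h=26 v=8

PE[2][1].acc = 26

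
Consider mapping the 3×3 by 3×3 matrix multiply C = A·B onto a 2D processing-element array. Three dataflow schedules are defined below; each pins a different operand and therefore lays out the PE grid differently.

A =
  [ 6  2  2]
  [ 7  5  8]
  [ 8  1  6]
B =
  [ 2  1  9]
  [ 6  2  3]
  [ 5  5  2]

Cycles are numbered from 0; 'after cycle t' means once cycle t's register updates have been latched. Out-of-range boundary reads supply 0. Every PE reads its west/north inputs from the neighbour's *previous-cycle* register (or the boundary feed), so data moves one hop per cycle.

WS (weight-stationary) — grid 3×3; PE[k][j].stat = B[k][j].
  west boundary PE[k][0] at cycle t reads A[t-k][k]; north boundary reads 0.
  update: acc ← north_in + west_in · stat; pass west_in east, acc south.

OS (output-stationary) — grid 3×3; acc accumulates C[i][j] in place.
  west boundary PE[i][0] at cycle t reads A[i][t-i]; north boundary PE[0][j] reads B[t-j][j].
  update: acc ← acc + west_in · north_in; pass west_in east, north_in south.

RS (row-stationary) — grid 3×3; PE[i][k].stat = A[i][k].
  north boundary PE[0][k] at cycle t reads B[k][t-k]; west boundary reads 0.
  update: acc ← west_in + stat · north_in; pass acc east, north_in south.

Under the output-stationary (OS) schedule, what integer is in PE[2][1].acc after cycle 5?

PE[2][1].acc = 40

Tracing OS — 3×3 array, target PE[2][1]:
  t=0 PE[1][1]: acc=0 h=0 v=0
  t=0 PE[2][0]: acc=0 h=0 v=0
  t=0 PE[2][1]: acc=0 h=0 v=0
  t=1 PE[1][1]: acc=0 h=0 v=0
  t=1 PE[2][0]: acc=0 h=0 v=0
  t=1 PE[2][1]: acc=0 h=0 v=0
  t=2 PE[1][1]: acc=7 h=7 v=1
  t=2 PE[2][0]: acc=16 h=8 v=2
  t=2 PE[2][1]: acc=0 h=0 v=0
  t=3 PE[1][1]: acc=17 h=5 v=2
  t=3 PE[2][0]: acc=22 h=1 v=6
  t=3 PE[2][1]: acc=8 h=8 v=1
  t=4 PE[1][1]: acc=57 h=8 v=5
  t=4 PE[2][0]: acc=52 h=6 v=5
  t=4 PE[2][1]: acc=10 h=1 v=2
  t=5 PE[1][1]: acc=57 h=0 v=0
  t=5 PE[2][0]: acc=52 h=0 v=0
  t=5 PE[2][1]: acc=40 h=6 v=5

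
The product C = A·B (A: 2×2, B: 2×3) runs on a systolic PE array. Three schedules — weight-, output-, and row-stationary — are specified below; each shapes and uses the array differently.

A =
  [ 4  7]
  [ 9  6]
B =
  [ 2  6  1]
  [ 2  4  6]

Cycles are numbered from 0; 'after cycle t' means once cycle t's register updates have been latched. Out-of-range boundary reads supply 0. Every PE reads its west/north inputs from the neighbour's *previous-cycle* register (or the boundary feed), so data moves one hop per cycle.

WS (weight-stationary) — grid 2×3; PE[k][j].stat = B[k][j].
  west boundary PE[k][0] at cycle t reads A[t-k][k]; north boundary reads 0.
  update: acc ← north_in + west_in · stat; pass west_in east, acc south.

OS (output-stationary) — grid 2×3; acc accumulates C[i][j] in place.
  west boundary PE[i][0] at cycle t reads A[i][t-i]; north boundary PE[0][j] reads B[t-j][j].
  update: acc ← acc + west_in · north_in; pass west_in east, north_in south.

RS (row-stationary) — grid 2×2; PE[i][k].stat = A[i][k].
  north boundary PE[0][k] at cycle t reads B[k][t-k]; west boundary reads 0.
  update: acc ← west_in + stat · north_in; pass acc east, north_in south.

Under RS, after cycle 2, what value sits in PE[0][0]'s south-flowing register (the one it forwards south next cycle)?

Tracing RS — 2×2 array, target PE[0][0]:
  c0 r0c0: 8 / 8 / 2
  c1 r0c0: 24 / 24 / 6
  c2 r0c0: 4 / 4 / 1

register = 1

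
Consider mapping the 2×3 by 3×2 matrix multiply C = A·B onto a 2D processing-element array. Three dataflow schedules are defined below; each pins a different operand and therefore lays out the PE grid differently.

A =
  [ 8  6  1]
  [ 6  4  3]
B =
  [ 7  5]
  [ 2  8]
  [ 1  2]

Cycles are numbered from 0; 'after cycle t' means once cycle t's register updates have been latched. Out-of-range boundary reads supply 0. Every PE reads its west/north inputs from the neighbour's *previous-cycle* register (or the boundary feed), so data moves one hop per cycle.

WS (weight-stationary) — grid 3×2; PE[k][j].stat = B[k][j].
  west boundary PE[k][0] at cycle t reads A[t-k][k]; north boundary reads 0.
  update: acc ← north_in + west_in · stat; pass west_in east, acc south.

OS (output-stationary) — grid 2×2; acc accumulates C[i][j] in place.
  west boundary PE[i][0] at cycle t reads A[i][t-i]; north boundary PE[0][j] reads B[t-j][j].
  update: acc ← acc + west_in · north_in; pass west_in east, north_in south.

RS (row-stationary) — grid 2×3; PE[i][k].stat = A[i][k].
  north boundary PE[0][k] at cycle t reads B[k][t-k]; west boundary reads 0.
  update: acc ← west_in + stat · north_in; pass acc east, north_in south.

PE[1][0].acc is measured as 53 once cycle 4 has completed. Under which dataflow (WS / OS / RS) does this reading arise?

dataflow = OS

WS [3×2] PE[1][0] across cycles:
  after 0 — PE[1][0] acc=0, pass-E 0, pass-S 0
  after 1 — PE[1][0] acc=68, pass-E 6, pass-S 68
  after 2 — PE[1][0] acc=50, pass-E 4, pass-S 50
  after 3 — PE[1][0] acc=0, pass-E 0, pass-S 0
  after 4 — PE[1][0] acc=0, pass-E 0, pass-S 0
OS [2×2] PE[1][0] across cycles:
  after 0 — PE[1][0] acc=0, pass-E 0, pass-S 0
  after 1 — PE[1][0] acc=42, pass-E 6, pass-S 7
  after 2 — PE[1][0] acc=50, pass-E 4, pass-S 2
  after 3 — PE[1][0] acc=53, pass-E 3, pass-S 1
  after 4 — PE[1][0] acc=53, pass-E 0, pass-S 0
RS [2×3] PE[1][0] across cycles:
  after 0 — PE[1][0] acc=0, pass-E 0, pass-S 0
  after 1 — PE[1][0] acc=42, pass-E 42, pass-S 7
  after 2 — PE[1][0] acc=30, pass-E 30, pass-S 5
  after 3 — PE[1][0] acc=0, pass-E 0, pass-S 0
  after 4 — PE[1][0] acc=0, pass-E 0, pass-S 0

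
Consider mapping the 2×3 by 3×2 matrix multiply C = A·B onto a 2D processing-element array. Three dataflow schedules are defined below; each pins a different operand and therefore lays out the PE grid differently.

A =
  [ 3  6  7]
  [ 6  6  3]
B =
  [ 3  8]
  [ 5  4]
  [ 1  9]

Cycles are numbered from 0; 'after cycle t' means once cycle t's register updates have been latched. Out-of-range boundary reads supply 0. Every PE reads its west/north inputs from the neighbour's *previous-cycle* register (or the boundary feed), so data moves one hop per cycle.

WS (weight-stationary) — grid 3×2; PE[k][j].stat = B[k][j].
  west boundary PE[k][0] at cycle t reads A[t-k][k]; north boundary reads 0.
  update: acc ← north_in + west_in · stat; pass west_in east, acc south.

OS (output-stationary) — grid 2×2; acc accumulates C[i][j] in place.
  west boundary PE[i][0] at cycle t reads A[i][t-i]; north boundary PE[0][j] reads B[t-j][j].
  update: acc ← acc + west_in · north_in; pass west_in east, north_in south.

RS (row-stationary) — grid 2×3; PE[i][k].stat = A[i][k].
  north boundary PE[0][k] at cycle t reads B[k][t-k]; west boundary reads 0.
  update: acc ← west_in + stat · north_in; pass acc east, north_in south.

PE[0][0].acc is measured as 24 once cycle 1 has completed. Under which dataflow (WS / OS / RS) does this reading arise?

dataflow = RS

— WS: 3×2; PE[0][0] trace:
  @0  [0,0]  acc 9  |  →3  ↓9
  @1  [0,0]  acc 18  |  →6  ↓18
— OS: 2×2; PE[0][0] trace:
  @0  [0,0]  acc 9  |  →3  ↓3
  @1  [0,0]  acc 39  |  →6  ↓5
— RS: 2×3; PE[0][0] trace:
  @0  [0,0]  acc 9  |  →9  ↓3
  @1  [0,0]  acc 24  |  →24  ↓8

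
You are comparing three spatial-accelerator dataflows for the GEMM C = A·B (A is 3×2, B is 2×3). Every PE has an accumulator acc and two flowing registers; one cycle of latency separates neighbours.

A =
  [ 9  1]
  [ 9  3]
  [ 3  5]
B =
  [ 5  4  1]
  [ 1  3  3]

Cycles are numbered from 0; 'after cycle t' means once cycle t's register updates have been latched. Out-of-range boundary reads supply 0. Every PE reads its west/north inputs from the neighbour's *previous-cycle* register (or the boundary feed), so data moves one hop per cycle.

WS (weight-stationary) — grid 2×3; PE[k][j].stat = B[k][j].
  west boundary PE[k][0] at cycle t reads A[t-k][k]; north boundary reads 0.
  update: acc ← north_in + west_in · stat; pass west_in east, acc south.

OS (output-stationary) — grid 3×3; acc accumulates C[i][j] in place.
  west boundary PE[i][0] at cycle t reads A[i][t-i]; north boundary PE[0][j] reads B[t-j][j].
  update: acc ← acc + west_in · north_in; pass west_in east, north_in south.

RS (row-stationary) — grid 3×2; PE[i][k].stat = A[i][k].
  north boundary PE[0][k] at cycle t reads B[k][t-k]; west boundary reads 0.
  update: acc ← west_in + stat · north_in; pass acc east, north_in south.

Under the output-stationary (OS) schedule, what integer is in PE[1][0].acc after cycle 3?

PE[1][0].acc = 48

OS (3×3). Following PE[1][0] plus its west/north inputs:
  c0 r0c0: 45 / 9 / 5
  c0 r1c0: 0 / 0 / 0
  c1 r0c0: 46 / 1 / 1
  c1 r1c0: 45 / 9 / 5
  c2 r0c0: 46 / 0 / 0
  c2 r1c0: 48 / 3 / 1
  c3 r0c0: 46 / 0 / 0
  c3 r1c0: 48 / 0 / 0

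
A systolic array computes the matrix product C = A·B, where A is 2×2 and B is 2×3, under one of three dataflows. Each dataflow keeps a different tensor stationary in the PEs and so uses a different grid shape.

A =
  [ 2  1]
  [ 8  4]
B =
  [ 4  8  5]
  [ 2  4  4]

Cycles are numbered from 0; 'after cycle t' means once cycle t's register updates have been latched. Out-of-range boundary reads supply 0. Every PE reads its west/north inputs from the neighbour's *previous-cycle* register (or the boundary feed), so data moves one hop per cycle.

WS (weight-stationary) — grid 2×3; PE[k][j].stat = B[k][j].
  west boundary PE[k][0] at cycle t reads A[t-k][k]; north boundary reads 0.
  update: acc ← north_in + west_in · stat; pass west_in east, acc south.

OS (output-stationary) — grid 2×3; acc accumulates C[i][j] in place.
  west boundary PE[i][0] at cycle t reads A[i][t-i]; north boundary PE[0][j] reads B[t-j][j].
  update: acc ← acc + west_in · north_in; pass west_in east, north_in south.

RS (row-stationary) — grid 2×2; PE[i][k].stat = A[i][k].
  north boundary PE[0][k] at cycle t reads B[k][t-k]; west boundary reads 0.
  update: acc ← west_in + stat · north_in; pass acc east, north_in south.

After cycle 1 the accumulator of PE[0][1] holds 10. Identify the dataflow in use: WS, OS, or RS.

dataflow = RS

Under WS (2×3), PE[0][1]:
  step 0 · PE0,1: acc=0; fwd→0 fwd↓0
  step 1 · PE0,1: acc=16; fwd→2 fwd↓16
Under OS (2×3), PE[0][1]:
  step 0 · PE0,1: acc=0; fwd→0 fwd↓0
  step 1 · PE0,1: acc=16; fwd→2 fwd↓8
Under RS (2×2), PE[0][1]:
  step 0 · PE0,1: acc=0; fwd→0 fwd↓0
  step 1 · PE0,1: acc=10; fwd→10 fwd↓2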